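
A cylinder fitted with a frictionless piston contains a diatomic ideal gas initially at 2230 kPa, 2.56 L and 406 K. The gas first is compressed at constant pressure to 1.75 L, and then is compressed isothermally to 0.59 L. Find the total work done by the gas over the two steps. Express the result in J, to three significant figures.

W_total ≈ -6050 J

Step 1 (isobaric): W = PΔV = (2230 kPa)(1.75 − 2.56 L) = -1806 J.
After step 1: P = 2230 kPa, V = 1.75 L, T = 277.5 K.
Step 2 (isothermal): W = P₁V₁ ln(V₂/V₁) = (3902) ln(0.59/1.75) = -4243 J.
W_total = -1806 − 4243 = -6049 J.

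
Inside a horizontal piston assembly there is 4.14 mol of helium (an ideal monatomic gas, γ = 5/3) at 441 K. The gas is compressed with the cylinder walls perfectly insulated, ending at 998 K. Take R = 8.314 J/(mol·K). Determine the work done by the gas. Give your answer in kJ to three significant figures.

W ≈ -28.8 kJ

Adiabatic ⇒ Q = 0, so W_by = −ΔU = nCᵥ(T₁ − T₂).
Cᵥ = 3R/2 = 12.47 J/(mol·K).
W = (4.14)(12.47)(441 − 998) = -28758 J.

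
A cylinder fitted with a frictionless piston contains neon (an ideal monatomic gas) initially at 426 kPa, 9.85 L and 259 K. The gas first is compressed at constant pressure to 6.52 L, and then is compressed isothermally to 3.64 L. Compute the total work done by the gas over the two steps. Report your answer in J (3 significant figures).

Step 1 (isobaric): W = PΔV = (426 kPa)(6.52 − 9.85 L) = -1419 J.
After step 1: P = 426 kPa, V = 6.52 L, T = 171.4 K.
Step 2 (isothermal): W = P₁V₁ ln(V₂/V₁) = (2778) ln(3.64/6.52) = -1619 J.
W_total = -1419 − 1619 = -3038 J.

W_total ≈ -3040 J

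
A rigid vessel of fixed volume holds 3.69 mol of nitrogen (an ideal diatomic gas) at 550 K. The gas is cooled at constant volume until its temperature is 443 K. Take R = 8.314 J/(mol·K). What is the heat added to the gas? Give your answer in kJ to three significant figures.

Constant volume ⇒ W = 0, so Q = ΔU = nCᵥΔT with Cᵥ = 5R/2 = 20.79 J/(mol·K).
ΔU = (3.69)(20.79)(443 − 550) = -8207 J.

Q ≈ -8.21 kJ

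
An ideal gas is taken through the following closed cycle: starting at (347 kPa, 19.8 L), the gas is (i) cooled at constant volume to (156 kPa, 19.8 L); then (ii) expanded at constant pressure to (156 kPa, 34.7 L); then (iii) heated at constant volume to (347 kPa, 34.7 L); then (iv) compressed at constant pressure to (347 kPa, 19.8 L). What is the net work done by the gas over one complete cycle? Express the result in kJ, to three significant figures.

Constant-volume legs do no work.
W(ii) = (156)(34.7 − 19.8) = 2324 J; W(iv) = (347)(19.8 − 34.7) = -5170 J.
W_net = 2324 − 5170 = -2846 J (the counter-clockwise enclosed area).

W_net ≈ -2.85 kJ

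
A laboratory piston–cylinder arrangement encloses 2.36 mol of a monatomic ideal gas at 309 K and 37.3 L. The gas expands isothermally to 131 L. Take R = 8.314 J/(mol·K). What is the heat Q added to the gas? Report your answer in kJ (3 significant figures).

Isothermal ⇒ ΔU = 0, so Q = W = nRT ln(V₂/V₁).
Q = (2.36)(8.314)(309) ln(131/37.3) = 6063 × 1.256 = 7616 J.

Q ≈ 7.62 kJ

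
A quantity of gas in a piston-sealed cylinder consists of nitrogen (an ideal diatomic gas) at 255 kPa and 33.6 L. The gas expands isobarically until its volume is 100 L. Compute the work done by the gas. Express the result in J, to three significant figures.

Isobaric: W = P ΔV.
W = (255 kPa)(100 − 33.6 L) = (255)(66.4) = 16932 J.

W ≈ 16900 J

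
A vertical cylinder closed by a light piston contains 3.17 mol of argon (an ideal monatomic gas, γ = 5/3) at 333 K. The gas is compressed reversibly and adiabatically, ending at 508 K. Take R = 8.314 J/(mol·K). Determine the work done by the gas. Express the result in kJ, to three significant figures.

W ≈ -6.92 kJ

Adiabatic ⇒ Q = 0, so W_by = −ΔU = nCᵥ(T₁ − T₂).
Cᵥ = 3R/2 = 12.47 J/(mol·K).
W = (3.17)(12.47)(333 − 508) = -6918 J.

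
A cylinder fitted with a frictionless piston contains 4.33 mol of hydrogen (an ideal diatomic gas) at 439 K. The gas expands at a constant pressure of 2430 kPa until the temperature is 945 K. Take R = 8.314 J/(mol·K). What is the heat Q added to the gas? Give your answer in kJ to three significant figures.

Q ≈ 63.8 kJ

Isobaric: W = nRΔT = (4.33)(8.314)(506) = 18216 J.
ΔU = nCᵥΔT with Cᵥ = 5R/2: ΔU = (4.33)(20.79)(506) = 45540 J.
Q = ΔU + W = 45540 + 18216 = 63755 J.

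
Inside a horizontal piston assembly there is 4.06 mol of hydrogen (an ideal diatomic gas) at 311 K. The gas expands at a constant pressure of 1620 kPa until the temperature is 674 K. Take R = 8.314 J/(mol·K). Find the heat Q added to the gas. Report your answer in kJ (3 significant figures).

Q ≈ 42.9 kJ

Isobaric: W = nRΔT = (4.06)(8.314)(363) = 12253 J.
ΔU = nCᵥΔT with Cᵥ = 5R/2: ΔU = (4.06)(20.79)(363) = 30633 J.
Q = ΔU + W = 30633 + 12253 = 42886 J.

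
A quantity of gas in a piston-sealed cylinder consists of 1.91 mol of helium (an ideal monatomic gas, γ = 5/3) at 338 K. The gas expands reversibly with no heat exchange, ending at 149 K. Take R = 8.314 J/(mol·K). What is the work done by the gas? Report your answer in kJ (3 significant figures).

W ≈ 4.50 kJ

Adiabatic ⇒ Q = 0, so W_by = −ΔU = nCᵥ(T₁ − T₂).
Cᵥ = 3R/2 = 12.47 J/(mol·K).
W = (1.91)(12.47)(338 − 149) = 4502 J.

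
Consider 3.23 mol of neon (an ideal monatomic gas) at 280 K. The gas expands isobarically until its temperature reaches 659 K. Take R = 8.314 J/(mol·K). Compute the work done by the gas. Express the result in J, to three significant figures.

Isobaric: W = P ΔV = nR ΔT.
W = (3.23)(8.314)(659 − 280) = 10178 J.

W ≈ 10200 J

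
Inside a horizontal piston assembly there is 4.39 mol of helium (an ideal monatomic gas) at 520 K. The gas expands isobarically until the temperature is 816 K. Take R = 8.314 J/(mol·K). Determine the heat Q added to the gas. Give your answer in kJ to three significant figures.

Q ≈ 27.0 kJ

Isobaric: W = nRΔT = (4.39)(8.314)(296) = 10804 J.
ΔU = nCᵥΔT with Cᵥ = 3R/2: ΔU = (4.39)(12.47)(296) = 16205 J.
Q = ΔU + W = 16205 + 10804 = 27009 J.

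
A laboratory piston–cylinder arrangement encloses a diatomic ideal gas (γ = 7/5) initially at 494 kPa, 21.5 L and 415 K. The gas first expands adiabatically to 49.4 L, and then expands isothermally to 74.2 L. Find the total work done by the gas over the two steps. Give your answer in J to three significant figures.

Step 1 (adiabatic): W = (P₁V₁ − P₂V₂)/(γ−1) = (10621 − 7615)/0.4 = 7516 J.
After step 1: P = 154.1 kPa, V = 49.4 L, T = 297.5 K.
Step 2 (isothermal): W = P₁V₁ ln(V₂/V₁) = (7615) ln(74.2/49.4) = 3098 J.
W_total = 7516 + 3098 = 10614 J.

W_total ≈ 10600 J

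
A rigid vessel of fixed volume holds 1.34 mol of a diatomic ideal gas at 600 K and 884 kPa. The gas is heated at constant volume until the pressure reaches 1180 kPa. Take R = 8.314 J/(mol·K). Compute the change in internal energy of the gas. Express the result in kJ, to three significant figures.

Constant volume ⇒ W = 0, so Q = ΔU = nCᵥΔT with Cᵥ = 5R/2 = 20.79 J/(mol·K).
At constant V, T₂/T₁ = P₂/P₁ ⇒ ΔT = T₁(P₂/P₁ − 1) = 600·(1180/884 − 1) = 200.9 K.
ΔU = (1.34)(20.79)(200.9) = 5596 J.

ΔU ≈ 5.60 kJ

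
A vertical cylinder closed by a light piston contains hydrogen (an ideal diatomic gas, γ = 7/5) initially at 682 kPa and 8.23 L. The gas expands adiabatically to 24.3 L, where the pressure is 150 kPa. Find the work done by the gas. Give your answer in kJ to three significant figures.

Adiabatic: W = (P₁V₁ − P₂V₂)/(γ − 1) with γ = 7/5.
P₁V₁ = 5613 J, P₂V₂ = 3645 J.
W = (5613 − 3645) / 0.4 = 4920 J.

W ≈ 4.92 kJ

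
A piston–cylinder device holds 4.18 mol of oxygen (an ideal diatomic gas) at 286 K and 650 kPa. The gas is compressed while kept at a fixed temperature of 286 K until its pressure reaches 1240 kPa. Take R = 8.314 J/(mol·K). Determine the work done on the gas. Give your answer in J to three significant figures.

Isothermal process: W = nRT ln(V₂/V₁) = nRT ln(P₁/P₂).
W = (4.18)(8.314)(286) × ln(650/1240)
  = 9939 × ln(0.5242) = 9939 × -0.6459
W_by_gas = -6420 J; work on gas = −W_by = 6420 J.

W ≈ 6420 J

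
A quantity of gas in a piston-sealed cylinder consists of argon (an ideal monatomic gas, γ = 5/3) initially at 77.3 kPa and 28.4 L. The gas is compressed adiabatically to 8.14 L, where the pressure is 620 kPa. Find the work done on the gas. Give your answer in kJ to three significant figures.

W ≈ 4.28 kJ

Adiabatic: W = (P₁V₁ − P₂V₂)/(γ − 1) with γ = 5/3.
P₁V₁ = 2195 J, P₂V₂ = 5047 J.
W = (2195 − 5047) / 0.6667 = -4277 J.
Work on gas = −W_by = 4277 J.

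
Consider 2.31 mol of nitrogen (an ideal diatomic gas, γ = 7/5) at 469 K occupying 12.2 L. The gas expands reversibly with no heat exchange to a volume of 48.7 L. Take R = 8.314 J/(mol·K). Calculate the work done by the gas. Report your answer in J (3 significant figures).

Adiabatic: TV^(γ−1) = const with γ = 7/5.
T₂ = T₁ (V₁/V₂)^(γ−1) = 469 × (12.2/48.7)^0.4 = 469 × 0.5748 = 269.6 K.
W_by = nCᵥ(T₁ − T₂) = (2.31)(20.79)(469 − 269.6) = 9574 J.

W ≈ 9570 J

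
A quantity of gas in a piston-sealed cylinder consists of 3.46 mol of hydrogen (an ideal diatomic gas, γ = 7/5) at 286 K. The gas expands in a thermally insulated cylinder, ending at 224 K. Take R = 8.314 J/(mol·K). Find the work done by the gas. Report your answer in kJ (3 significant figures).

W ≈ 4.46 kJ

Adiabatic ⇒ Q = 0, so W_by = −ΔU = nCᵥ(T₁ − T₂).
Cᵥ = 5R/2 = 20.79 J/(mol·K).
W = (3.46)(20.79)(286 − 224) = 4459 J.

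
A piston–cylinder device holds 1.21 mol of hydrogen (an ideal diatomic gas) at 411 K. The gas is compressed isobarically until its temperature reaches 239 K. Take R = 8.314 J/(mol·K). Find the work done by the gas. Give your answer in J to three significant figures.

Isobaric: W = P ΔV = nR ΔT.
W = (1.21)(8.314)(239 − 411) = -1730 J.

W ≈ -1730 J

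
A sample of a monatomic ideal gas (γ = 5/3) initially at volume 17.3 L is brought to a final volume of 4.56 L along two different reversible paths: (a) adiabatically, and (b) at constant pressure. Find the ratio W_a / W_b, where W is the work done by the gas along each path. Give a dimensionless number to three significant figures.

Path (a) adiabatic: W = P₁V₁(1 − (V₁/V₂)^(γ−1))/(γ−1) → W_a/(P₁V₁) = -2.149.
Path (b) isobaric: W = P₁(V₂ − V₁) → W_b/(P₁V₁) = -0.7364.
W_a / W_b = -2.149 / -0.7364 = 2.918.

W_a / W_b ≈ 2.92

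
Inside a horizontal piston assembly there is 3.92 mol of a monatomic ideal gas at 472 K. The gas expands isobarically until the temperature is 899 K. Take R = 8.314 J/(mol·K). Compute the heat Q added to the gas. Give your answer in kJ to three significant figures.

Isobaric: W = nRΔT = (3.92)(8.314)(427) = 13916 J.
ΔU = nCᵥΔT with Cᵥ = 3R/2: ΔU = (3.92)(12.47)(427) = 20874 J.
Q = ΔU + W = 20874 + 13916 = 34791 J.

Q ≈ 34.8 kJ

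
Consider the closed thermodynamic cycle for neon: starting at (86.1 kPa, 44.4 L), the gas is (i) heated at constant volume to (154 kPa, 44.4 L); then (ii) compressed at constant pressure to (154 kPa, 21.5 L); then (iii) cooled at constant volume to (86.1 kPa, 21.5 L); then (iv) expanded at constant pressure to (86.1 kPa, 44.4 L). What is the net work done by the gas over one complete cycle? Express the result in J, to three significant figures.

Constant-volume legs do no work.
W(ii) = (154)(21.5 − 44.4) = -3527 J; W(iv) = (86.1)(44.4 − 21.5) = 1972 J.
W_net = -3527 + 1972 = -1555 J (the counter-clockwise enclosed area).

W_net ≈ -1550 J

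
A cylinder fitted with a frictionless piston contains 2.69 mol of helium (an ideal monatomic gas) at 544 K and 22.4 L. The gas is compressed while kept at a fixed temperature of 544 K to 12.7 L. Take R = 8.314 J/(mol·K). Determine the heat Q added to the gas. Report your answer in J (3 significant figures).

Q ≈ -6900 J

Isothermal ⇒ ΔU = 0, so Q = W = nRT ln(V₂/V₁).
Q = (2.69)(8.314)(544) ln(12.7/22.4) = 12166 × -0.5675 = -6904 J.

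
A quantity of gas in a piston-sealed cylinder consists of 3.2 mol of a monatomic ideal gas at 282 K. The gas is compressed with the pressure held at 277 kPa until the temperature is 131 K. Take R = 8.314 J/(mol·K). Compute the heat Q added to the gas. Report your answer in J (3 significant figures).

Isobaric: W = nRΔT = (3.2)(8.314)(-151) = -4017 J.
ΔU = nCᵥΔT with Cᵥ = 3R/2: ΔU = (3.2)(12.47)(-151) = -6026 J.
Q = ΔU + W = -6026 − 4017 = -10043 J.

Q ≈ -10000 J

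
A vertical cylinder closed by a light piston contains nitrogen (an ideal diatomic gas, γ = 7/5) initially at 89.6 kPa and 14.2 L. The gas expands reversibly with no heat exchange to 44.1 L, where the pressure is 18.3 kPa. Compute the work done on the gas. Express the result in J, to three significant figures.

Adiabatic: W = (P₁V₁ − P₂V₂)/(γ − 1) with γ = 7/5.
P₁V₁ = 1272 J, P₂V₂ = 807 J.
W = (1272 − 807) / 0.4 = 1163 J.
Work on gas = −W_by = -1163 J.

W ≈ -1160 J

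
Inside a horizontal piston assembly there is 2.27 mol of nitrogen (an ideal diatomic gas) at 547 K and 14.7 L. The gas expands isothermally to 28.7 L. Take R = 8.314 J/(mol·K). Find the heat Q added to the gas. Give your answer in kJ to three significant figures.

Q ≈ 6.91 kJ

Isothermal ⇒ ΔU = 0, so Q = W = nRT ln(V₂/V₁).
Q = (2.27)(8.314)(547) ln(28.7/14.7) = 10323 × 0.669 = 6907 J.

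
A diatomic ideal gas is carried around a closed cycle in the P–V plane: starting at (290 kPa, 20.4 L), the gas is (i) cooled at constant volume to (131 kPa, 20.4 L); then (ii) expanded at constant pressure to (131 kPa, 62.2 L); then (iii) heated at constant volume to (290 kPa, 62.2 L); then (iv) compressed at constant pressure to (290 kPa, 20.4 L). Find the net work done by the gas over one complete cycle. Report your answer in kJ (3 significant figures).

Constant-volume legs do no work.
W(ii) = (131)(62.2 − 20.4) = 5476 J; W(iv) = (290)(20.4 − 62.2) = -12122 J.
W_net = 5476 − 12122 = -6646 J (the counter-clockwise enclosed area).

W_net ≈ -6.65 kJ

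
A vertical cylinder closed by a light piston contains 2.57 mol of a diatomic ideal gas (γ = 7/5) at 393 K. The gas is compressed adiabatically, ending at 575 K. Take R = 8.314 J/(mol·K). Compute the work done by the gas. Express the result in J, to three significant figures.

W ≈ -9720 J

Adiabatic ⇒ Q = 0, so W_by = −ΔU = nCᵥ(T₁ − T₂).
Cᵥ = 5R/2 = 20.79 J/(mol·K).
W = (2.57)(20.79)(393 − 575) = -9722 J.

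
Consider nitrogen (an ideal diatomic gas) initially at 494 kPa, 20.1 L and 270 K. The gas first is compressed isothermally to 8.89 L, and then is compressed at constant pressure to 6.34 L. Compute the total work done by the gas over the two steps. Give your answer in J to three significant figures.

W_total ≈ -10900 J

Step 1 (isothermal): W = P₁V₁ ln(V₂/V₁) = (9929) ln(8.89/20.1) = -8100 J.
After step 1: P = 1117 kPa, V = 8.89 L, T = 270 K.
Step 2 (isobaric): W = PΔV = (1117 kPa)(6.34 − 8.89 L) = -2848 J.
W_total = -8100 − 2848 = -10948 J.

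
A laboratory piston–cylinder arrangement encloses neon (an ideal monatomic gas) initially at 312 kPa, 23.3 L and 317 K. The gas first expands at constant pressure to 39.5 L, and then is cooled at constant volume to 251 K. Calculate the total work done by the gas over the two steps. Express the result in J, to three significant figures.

Step 1 (isobaric): W = PΔV = (312 kPa)(39.5 − 23.3 L) = 5054 J.
Step 2 (isochoric): W = 0 (constant volume).
W_total = 5054 + 0 = 5054 J.

W_total ≈ 5050 J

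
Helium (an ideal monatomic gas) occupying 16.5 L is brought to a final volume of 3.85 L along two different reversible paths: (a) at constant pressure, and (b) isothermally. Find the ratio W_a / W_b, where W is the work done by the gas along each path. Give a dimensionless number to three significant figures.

Path (a) isobaric: W = P₁(V₂ − V₁) → W_a/(P₁V₁) = -0.7667.
Path (b) isothermal: W = P₁V₁ ln(V₂/V₁) → W_b/(P₁V₁) = -1.455.
W_a / W_b = -0.7667 / -1.455 = 0.5268.

W_a / W_b ≈ 0.527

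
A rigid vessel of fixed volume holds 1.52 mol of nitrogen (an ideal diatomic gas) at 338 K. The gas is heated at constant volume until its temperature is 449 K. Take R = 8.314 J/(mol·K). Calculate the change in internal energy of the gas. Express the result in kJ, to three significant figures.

ΔU ≈ 3.51 kJ

Constant volume ⇒ W = 0, so Q = ΔU = nCᵥΔT with Cᵥ = 5R/2 = 20.79 J/(mol·K).
ΔU = (1.52)(20.79)(449 − 338) = 3507 J.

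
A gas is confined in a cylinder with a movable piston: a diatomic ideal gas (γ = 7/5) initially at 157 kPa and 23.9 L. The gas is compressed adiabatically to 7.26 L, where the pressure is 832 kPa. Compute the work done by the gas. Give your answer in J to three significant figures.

W ≈ -5720 J

Adiabatic: W = (P₁V₁ − P₂V₂)/(γ − 1) with γ = 7/5.
P₁V₁ = 3752 J, P₂V₂ = 6040 J.
W = (3752 − 6040) / 0.4 = -5720 J.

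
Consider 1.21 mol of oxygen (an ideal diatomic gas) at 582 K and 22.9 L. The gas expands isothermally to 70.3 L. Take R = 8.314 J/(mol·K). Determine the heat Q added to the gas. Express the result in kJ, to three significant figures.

Isothermal ⇒ ΔU = 0, so Q = W = nRT ln(V₂/V₁).
Q = (1.21)(8.314)(582) ln(70.3/22.9) = 5855 × 1.122 = 6567 J.

Q ≈ 6.57 kJ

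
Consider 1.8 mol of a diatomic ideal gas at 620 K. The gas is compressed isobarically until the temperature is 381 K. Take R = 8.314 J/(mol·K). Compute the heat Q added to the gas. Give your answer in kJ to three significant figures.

Isobaric: W = nRΔT = (1.8)(8.314)(-239) = -3577 J.
ΔU = nCᵥΔT with Cᵥ = 5R/2: ΔU = (1.8)(20.79)(-239) = -8942 J.
Q = ΔU + W = -8942 − 3577 = -12518 J.

Q ≈ -12.5 kJ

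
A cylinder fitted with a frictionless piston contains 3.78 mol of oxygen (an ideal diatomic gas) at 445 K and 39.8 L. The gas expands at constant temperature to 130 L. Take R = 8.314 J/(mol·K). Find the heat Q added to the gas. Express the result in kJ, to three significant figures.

Q ≈ 16.6 kJ

Isothermal ⇒ ΔU = 0, so Q = W = nRT ln(V₂/V₁).
Q = (3.78)(8.314)(445) ln(130/39.8) = 13985 × 1.184 = 16554 J.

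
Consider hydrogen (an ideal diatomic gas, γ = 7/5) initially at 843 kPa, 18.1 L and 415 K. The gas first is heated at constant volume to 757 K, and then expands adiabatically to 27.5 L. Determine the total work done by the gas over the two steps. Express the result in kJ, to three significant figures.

W_total ≈ 10.7 kJ

Step 1 (isochoric): W = 0 (constant volume).
After step 1: P = 1538 kPa (V unchanged).
Step 2 (adiabatic): W = (P₁V₁ − P₂V₂)/(γ−1) = (27833 − 23545)/0.4 = 10720 J.
W_total = 0 + 10720 = 10720 J.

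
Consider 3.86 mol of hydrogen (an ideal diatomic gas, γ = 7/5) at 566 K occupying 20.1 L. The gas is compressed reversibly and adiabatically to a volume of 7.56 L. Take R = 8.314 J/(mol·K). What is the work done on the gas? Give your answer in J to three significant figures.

W ≈ 21700 J

Adiabatic: TV^(γ−1) = const with γ = 7/5.
T₂ = T₁ (V₁/V₂)^(γ−1) = 566 × (20.1/7.56)^0.4 = 566 × 1.479 = 836.9 K.
W_by = nCᵥ(T₁ − T₂) = (3.86)(20.79)(566 − 836.9) = -21736 J.
Work on gas = −W_by = 21736 J.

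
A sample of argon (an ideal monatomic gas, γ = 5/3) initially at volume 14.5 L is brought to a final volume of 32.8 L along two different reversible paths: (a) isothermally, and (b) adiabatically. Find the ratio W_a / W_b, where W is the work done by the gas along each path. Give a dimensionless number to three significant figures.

Path (a) isothermal: W = P₁V₁ ln(V₂/V₁) → W_a/(P₁V₁) = 0.8163.
Path (b) adiabatic: W = P₁V₁(1 − (V₁/V₂)^(γ−1))/(γ−1) → W_b/(P₁V₁) = 0.6295.
W_a / W_b = 0.8163 / 0.6295 = 1.297.

W_a / W_b ≈ 1.30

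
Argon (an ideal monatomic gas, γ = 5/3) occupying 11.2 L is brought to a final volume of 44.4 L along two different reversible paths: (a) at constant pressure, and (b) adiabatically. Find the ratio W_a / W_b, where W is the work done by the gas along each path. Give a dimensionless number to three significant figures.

Path (a) isobaric: W = P₁(V₂ − V₁) → W_a/(P₁V₁) = 2.964.
Path (b) adiabatic: W = P₁V₁(1 − (V₁/V₂)^(γ−1))/(γ−1) → W_b/(P₁V₁) = 0.9012.
W_a / W_b = 2.964 / 0.9012 = 3.289.

W_a / W_b ≈ 3.29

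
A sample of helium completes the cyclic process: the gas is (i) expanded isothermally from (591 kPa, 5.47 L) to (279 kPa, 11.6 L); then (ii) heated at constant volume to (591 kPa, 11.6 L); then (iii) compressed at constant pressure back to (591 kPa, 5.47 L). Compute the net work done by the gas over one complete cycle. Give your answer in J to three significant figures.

Leg (i): W = PᵢVᵢ ln(V_f/Vᵢ) = (3233) ln(11.6/5.47) = 2430 J.
Leg (ii): W = 0.
Leg (iii): W = PΔV = (591)(5.47 − 11.6) = -3623 J.
W_net = 2430 − 3623 = -1193 J.

W_net ≈ -1190 J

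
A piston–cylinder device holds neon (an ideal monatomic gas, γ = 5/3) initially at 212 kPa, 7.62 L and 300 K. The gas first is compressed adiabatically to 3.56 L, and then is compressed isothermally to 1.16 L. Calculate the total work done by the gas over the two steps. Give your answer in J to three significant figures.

W_total ≈ -4610 J

Step 1 (adiabatic): W = (P₁V₁ − P₂V₂)/(γ−1) = (1615 − 2683)/0.667 = -1601 J.
After step 1: P = 753.7 kPa, V = 3.56 L, T = 498.3 K.
Step 2 (isothermal): W = P₁V₁ ln(V₂/V₁) = (2683) ln(1.16/3.56) = -3009 J.
W_total = -1601 − 3009 = -4610 J.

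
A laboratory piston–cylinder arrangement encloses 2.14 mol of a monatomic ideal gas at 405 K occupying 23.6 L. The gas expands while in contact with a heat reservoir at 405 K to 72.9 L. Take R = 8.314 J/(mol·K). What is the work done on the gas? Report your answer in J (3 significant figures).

Isothermal: W = nRT ln(V₂/V₁).
W = (2.14)(8.314)(405) × ln(72.9/23.6)
  = 7206 × 1.128
W_by_gas = 8127 J; work on gas = −W_by = -8127 J.

W ≈ -8130 J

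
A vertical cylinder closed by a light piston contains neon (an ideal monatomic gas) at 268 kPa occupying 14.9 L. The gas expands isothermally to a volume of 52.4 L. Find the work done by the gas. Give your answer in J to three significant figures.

Isothermal: W = nRT ln(V₂/V₁) = P₁V₁ ln(V₂/V₁).
P₁V₁ = (268 kPa)(14.9 L) = 3993 J.
W = 3993 × ln(52.4/14.9) = 3993 × 1.258
W_by_gas = 5022 J.

W ≈ 5020 J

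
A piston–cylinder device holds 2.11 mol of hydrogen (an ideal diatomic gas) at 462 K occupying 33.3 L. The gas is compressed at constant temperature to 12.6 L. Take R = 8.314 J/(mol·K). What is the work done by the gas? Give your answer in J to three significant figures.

Isothermal: W = nRT ln(V₂/V₁).
W = (2.11)(8.314)(462) × ln(12.6/33.3)
  = 8105 × -0.9719
W_by_gas = -7877 J.

W ≈ -7880 J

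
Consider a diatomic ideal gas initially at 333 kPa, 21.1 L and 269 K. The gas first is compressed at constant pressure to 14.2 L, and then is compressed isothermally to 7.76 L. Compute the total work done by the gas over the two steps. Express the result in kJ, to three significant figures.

Step 1 (isobaric): W = PΔV = (333 kPa)(14.2 − 21.1 L) = -2298 J.
After step 1: P = 333 kPa, V = 14.2 L, T = 181 K.
Step 2 (isothermal): W = P₁V₁ ln(V₂/V₁) = (4729) ln(7.76/14.2) = -2857 J.
W_total = -2298 − 2857 = -5155 J.

W_total ≈ -5.16 kJ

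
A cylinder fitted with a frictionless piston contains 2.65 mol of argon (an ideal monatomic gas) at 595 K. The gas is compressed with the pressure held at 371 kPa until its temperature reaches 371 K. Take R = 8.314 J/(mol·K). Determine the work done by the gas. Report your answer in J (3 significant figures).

Isobaric: W = P ΔV = nR ΔT.
W = (2.65)(8.314)(371 − 595) = -4935 J.

W ≈ -4940 J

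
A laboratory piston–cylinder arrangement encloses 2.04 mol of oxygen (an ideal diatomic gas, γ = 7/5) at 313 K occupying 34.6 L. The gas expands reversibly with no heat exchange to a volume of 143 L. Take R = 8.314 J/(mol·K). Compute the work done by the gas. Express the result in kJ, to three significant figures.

W ≈ 5.75 kJ

Adiabatic: TV^(γ−1) = const with γ = 7/5.
T₂ = T₁ (V₁/V₂)^(γ−1) = 313 × (34.6/143)^0.4 = 313 × 0.5669 = 177.4 K.
W_by = nCᵥ(T₁ − T₂) = (2.04)(20.79)(313 − 177.4) = 5748 J.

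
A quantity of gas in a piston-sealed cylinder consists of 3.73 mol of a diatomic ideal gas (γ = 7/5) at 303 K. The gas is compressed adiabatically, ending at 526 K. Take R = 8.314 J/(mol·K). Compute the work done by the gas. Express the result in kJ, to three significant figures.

Adiabatic ⇒ Q = 0, so W_by = −ΔU = nCᵥ(T₁ − T₂).
Cᵥ = 5R/2 = 20.79 J/(mol·K).
W = (3.73)(20.79)(303 − 526) = -17289 J.

W ≈ -17.3 kJ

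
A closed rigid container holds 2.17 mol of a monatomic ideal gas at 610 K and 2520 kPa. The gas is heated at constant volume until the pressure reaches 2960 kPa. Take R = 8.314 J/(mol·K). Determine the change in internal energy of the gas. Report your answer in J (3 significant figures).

Constant volume ⇒ W = 0, so Q = ΔU = nCᵥΔT with Cᵥ = 3R/2 = 12.47 J/(mol·K).
At constant V, T₂/T₁ = P₂/P₁ ⇒ ΔT = T₁(P₂/P₁ − 1) = 610·(2960/2520 − 1) = 106.5 K.
ΔU = (2.17)(12.47)(106.5) = 2882 J.

ΔU ≈ 2880 J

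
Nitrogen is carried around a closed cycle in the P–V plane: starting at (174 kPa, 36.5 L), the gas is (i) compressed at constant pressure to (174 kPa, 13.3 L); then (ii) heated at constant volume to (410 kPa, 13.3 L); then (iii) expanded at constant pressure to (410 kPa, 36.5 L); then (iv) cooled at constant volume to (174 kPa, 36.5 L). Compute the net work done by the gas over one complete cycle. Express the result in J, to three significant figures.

Constant-volume legs do no work.
W(i) = (174)(13.3 − 36.5) = -4037 J; W(iii) = (410)(36.5 − 13.3) = 9512 J.
W_net = -4037 + 9512 = 5475 J (the clockwise enclosed area).

W_net ≈ 5480 J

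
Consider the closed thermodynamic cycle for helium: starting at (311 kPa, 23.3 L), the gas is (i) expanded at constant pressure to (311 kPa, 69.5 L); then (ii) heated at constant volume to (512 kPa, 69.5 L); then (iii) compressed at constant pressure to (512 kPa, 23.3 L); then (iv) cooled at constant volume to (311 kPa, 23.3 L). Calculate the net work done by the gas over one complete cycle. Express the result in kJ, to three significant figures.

Constant-volume legs do no work.
W(i) = (311)(69.5 − 23.3) = 14368 J; W(iii) = (512)(23.3 − 69.5) = -23654 J.
W_net = 14368 − 23654 = -9286 J (the counter-clockwise enclosed area).

W_net ≈ -9.29 kJ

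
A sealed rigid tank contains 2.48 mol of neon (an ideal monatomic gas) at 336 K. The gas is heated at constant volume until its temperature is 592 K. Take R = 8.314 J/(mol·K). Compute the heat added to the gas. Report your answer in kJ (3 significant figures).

Q ≈ 7.92 kJ

Constant volume ⇒ W = 0, so Q = ΔU = nCᵥΔT with Cᵥ = 3R/2 = 12.47 J/(mol·K).
ΔU = (2.48)(12.47)(592 − 336) = 7918 J.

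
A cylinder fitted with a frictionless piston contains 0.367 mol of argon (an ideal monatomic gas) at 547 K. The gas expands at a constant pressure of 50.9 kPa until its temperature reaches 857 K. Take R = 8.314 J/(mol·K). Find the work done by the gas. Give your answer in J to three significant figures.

W ≈ 946 J

Isobaric: W = P ΔV = nR ΔT.
W = (0.367)(8.314)(857 − 547) = 945.9 J.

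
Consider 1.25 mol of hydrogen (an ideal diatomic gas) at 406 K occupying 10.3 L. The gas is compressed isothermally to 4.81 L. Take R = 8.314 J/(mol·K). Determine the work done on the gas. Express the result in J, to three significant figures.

Isothermal: W = nRT ln(V₂/V₁).
W = (1.25)(8.314)(406) × ln(4.81/10.3)
  = 4219 × -0.7614
W_by_gas = -3213 J; work on gas = −W_by = 3213 J.

W ≈ 3210 J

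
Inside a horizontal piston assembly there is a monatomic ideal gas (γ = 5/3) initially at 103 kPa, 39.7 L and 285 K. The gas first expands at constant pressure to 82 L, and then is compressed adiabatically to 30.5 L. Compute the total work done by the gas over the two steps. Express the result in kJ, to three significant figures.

W_total ≈ -7.47 kJ

Step 1 (isobaric): W = PΔV = (103 kPa)(82 − 39.7 L) = 4357 J.
After step 1: P = 103 kPa, V = 82 L, T = 588.7 K.
Step 2 (adiabatic): W = (P₁V₁ − P₂V₂)/(γ−1) = (8446 − 16330)/0.667 = -11826 J.
W_total = 4357 − 11826 = -7470 J.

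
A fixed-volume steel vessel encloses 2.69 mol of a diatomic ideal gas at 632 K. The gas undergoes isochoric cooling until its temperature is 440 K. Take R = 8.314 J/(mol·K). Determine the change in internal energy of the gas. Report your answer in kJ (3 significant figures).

Constant volume ⇒ W = 0, so Q = ΔU = nCᵥΔT with Cᵥ = 5R/2 = 20.79 J/(mol·K).
ΔU = (2.69)(20.79)(440 − 632) = -10735 J.

ΔU ≈ -10.7 kJ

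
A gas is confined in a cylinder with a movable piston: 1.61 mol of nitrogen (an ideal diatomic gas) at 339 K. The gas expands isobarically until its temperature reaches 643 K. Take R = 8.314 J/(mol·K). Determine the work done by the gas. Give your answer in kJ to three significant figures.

W ≈ 4.07 kJ

Isobaric: W = P ΔV = nR ΔT.
W = (1.61)(8.314)(643 − 339) = 4069 J.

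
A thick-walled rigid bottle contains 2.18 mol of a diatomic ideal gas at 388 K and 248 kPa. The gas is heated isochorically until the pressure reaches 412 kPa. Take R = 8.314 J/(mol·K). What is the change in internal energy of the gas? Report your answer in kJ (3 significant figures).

Constant volume ⇒ W = 0, so Q = ΔU = nCᵥΔT with Cᵥ = 5R/2 = 20.79 J/(mol·K).
At constant V, T₂/T₁ = P₂/P₁ ⇒ ΔT = T₁(P₂/P₁ − 1) = 388·(412/248 − 1) = 256.6 K.
ΔU = (2.18)(20.79)(256.6) = 11626 J.

ΔU ≈ 11.6 kJ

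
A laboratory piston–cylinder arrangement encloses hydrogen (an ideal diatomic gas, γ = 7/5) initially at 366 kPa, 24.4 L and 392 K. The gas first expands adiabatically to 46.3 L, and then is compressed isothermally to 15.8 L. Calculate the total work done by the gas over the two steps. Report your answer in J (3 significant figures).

Step 1 (adiabatic): W = (P₁V₁ − P₂V₂)/(γ−1) = (8930 − 6912)/0.4 = 5046 J.
After step 1: P = 149.3 kPa, V = 46.3 L, T = 303.4 K.
Step 2 (isothermal): W = P₁V₁ ln(V₂/V₁) = (6912) ln(15.8/46.3) = -7431 J.
W_total = 5046 − 7431 = -2385 J.

W_total ≈ -2380 J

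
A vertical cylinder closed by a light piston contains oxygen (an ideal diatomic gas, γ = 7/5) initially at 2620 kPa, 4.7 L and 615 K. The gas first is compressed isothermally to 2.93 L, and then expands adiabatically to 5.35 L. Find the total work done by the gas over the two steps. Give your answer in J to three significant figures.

W_total ≈ 770 J

Step 1 (isothermal): W = P₁V₁ ln(V₂/V₁) = (12314) ln(2.93/4.7) = -5819 J.
After step 1: P = 4203 kPa, V = 2.93 L, T = 615 K.
Step 2 (adiabatic): W = (P₁V₁ − P₂V₂)/(γ−1) = (12314 − 9678)/0.4 = 6589 J.
W_total = -5819 + 6589 = 769.8 J.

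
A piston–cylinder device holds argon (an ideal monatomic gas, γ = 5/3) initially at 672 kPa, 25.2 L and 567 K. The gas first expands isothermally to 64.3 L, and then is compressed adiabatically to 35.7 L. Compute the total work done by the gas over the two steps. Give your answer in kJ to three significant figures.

W_total ≈ 3.66 kJ

Step 1 (isothermal): W = P₁V₁ ln(V₂/V₁) = (16934) ln(64.3/25.2) = 15863 J.
After step 1: P = 263.4 kPa, V = 64.3 L, T = 567 K.
Step 2 (adiabatic): W = (P₁V₁ − P₂V₂)/(γ−1) = (16934 − 25069)/0.667 = -12201 J.
W_total = 15863 − 12201 = 3661 J.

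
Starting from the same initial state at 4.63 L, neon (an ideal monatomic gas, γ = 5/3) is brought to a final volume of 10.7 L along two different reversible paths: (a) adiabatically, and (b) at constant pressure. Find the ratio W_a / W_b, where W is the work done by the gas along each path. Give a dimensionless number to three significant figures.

Path (a) adiabatic: W = P₁V₁(1 − (V₁/V₂)^(γ−1))/(γ−1) → W_a/(P₁V₁) = 0.6419.
Path (b) isobaric: W = P₁(V₂ − V₁) → W_b/(P₁V₁) = 1.311.
W_a / W_b = 0.6419 / 1.311 = 0.4896.

W_a / W_b ≈ 0.490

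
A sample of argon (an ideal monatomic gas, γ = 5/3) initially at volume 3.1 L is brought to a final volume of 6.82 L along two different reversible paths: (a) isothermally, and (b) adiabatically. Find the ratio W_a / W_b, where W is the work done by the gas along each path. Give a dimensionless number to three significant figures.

Path (a) isothermal: W = P₁V₁ ln(V₂/V₁) → W_a/(P₁V₁) = 0.7885.
Path (b) adiabatic: W = P₁V₁(1 − (V₁/V₂)^(γ−1))/(γ−1) → W_b/(P₁V₁) = 0.6132.
W_a / W_b = 0.7885 / 0.6132 = 1.286.

W_a / W_b ≈ 1.29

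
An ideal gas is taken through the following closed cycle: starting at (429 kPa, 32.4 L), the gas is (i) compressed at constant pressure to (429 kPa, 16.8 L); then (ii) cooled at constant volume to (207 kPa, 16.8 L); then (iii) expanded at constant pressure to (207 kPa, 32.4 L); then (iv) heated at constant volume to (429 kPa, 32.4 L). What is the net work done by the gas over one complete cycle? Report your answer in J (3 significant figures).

W_net ≈ -3460 J

Constant-volume legs do no work.
W(i) = (429)(16.8 − 32.4) = -6692 J; W(iii) = (207)(32.4 − 16.8) = 3229 J.
W_net = -6692 + 3229 = -3463 J (the counter-clockwise enclosed area).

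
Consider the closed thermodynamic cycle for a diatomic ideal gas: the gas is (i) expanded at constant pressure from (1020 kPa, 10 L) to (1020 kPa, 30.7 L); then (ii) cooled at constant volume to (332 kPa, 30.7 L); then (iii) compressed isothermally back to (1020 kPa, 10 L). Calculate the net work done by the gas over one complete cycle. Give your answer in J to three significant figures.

W_net ≈ 9680 J

Leg (i): W = PΔV = (1020)(30.7 − 10) = 21114 J.
Leg (ii): W = 0.
Leg (iii): W = PᵢVᵢ ln(V_f/Vᵢ) = (10192) ln(10/30.7) = -11433 J.
W_net = 21114 − 11433 = 9681 J.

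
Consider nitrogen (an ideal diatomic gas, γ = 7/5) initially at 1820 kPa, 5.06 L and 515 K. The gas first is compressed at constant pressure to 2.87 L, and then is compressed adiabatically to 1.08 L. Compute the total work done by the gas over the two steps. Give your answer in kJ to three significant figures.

W_total ≈ -10.2 kJ

Step 1 (isobaric): W = PΔV = (1820 kPa)(2.87 − 5.06 L) = -3986 J.
After step 1: P = 1820 kPa, V = 2.87 L, T = 292.1 K.
Step 2 (adiabatic): W = (P₁V₁ − P₂V₂)/(γ−1) = (5223 − 7722)/0.4 = -6247 J.
W_total = -3986 − 6247 = -10233 J.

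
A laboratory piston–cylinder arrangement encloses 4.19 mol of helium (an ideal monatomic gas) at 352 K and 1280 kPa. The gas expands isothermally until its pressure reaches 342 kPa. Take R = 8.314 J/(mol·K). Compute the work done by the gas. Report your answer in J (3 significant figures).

W ≈ 16200 J

Isothermal process: W = nRT ln(V₂/V₁) = nRT ln(P₁/P₂).
W = (4.19)(8.314)(352) × ln(1280/342)
  = 12262 × ln(3.743) = 12262 × 1.32
W_by_gas = 16184 J.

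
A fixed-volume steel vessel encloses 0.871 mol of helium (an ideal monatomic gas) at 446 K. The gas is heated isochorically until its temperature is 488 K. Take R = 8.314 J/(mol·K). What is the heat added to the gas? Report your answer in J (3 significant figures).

Q ≈ 456 J

Constant volume ⇒ W = 0, so Q = ΔU = nCᵥΔT with Cᵥ = 3R/2 = 12.47 J/(mol·K).
ΔU = (0.871)(12.47)(488 − 446) = 456.2 J.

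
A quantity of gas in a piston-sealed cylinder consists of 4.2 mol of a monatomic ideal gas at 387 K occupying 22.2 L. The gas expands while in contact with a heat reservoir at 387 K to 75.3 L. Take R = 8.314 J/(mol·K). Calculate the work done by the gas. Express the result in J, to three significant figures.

W ≈ 16500 J

Isothermal: W = nRT ln(V₂/V₁).
W = (4.2)(8.314)(387) × ln(75.3/22.2)
  = 13514 × 1.221
W_by_gas = 16505 J.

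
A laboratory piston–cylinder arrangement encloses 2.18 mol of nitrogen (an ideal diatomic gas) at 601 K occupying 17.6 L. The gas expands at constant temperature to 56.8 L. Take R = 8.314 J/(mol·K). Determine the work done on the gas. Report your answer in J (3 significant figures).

W ≈ -12800 J

Isothermal: W = nRT ln(V₂/V₁).
W = (2.18)(8.314)(601) × ln(56.8/17.6)
  = 10893 × 1.172
W_by_gas = 12762 J; work on gas = −W_by = -12762 J.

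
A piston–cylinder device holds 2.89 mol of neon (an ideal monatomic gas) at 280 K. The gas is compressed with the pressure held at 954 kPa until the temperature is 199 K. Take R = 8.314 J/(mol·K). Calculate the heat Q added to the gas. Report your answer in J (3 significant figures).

Q ≈ -4870 J

Isobaric: W = nRΔT = (2.89)(8.314)(-81) = -1946 J.
ΔU = nCᵥΔT with Cᵥ = 3R/2: ΔU = (2.89)(12.47)(-81) = -2919 J.
Q = ΔU + W = -2919 − 1946 = -4866 J.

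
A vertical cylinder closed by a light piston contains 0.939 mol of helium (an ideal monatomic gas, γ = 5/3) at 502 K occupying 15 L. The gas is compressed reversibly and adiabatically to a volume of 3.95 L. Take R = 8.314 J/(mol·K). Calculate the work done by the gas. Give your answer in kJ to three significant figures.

W ≈ -8.43 kJ

Adiabatic: TV^(γ−1) = const with γ = 5/3.
T₂ = T₁ (V₁/V₂)^(γ−1) = 502 × (15/3.95)^0.667 = 502 × 2.434 = 1222 K.
W_by = nCᵥ(T₁ − T₂) = (0.939)(12.47)(502 − 1222) = -8430 J.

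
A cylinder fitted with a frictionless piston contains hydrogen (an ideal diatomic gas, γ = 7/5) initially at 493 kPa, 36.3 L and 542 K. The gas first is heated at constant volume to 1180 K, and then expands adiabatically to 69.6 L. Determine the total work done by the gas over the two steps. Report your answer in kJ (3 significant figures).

Step 1 (isochoric): W = 0 (constant volume).
After step 1: P = 1073 kPa (V unchanged).
Step 2 (adiabatic): W = (P₁V₁ − P₂V₂)/(γ−1) = (38962 − 30030)/0.4 = 22329 J.
W_total = 0 + 22329 = 22329 J.

W_total ≈ 22.3 kJ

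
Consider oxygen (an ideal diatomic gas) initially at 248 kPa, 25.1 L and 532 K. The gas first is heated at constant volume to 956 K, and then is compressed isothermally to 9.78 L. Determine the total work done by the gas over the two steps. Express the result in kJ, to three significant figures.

W_total ≈ -10.5 kJ

Step 1 (isochoric): W = 0 (constant volume).
After step 1: P = 445.7 kPa (V unchanged).
Step 2 (isothermal): W = P₁V₁ ln(V₂/V₁) = (11186) ln(9.78/25.1) = -10543 J.
W_total = 0 − 10543 = -10543 J.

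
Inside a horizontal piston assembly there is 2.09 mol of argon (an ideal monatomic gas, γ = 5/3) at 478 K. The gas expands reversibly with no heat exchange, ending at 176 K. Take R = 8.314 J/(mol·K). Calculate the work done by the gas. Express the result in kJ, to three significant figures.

W ≈ 7.87 kJ

Adiabatic ⇒ Q = 0, so W_by = −ΔU = nCᵥ(T₁ − T₂).
Cᵥ = 3R/2 = 12.47 J/(mol·K).
W = (2.09)(12.47)(478 − 176) = 7871 J.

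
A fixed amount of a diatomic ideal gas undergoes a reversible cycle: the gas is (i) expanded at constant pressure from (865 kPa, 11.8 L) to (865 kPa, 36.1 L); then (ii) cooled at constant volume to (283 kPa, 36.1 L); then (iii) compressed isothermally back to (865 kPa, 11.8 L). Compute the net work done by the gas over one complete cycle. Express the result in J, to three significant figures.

W_net ≈ 9600 J

Leg (i): W = PΔV = (865)(36.1 − 11.8) = 21020 J.
Leg (ii): W = 0.
Leg (iii): W = PᵢVᵢ ln(V_f/Vᵢ) = (10216) ln(11.8/36.1) = -11424 J.
W_net = 21020 − 11424 = 9596 J.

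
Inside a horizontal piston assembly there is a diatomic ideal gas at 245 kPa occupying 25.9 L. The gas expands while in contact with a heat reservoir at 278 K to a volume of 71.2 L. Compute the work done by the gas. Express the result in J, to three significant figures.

Isothermal: W = nRT ln(V₂/V₁) = P₁V₁ ln(V₂/V₁).
P₁V₁ = (245 kPa)(25.9 L) = 6346 J.
W = 6346 × ln(71.2/25.9) = 6346 × 1.011
W_by_gas = 6417 J.

W ≈ 6420 J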